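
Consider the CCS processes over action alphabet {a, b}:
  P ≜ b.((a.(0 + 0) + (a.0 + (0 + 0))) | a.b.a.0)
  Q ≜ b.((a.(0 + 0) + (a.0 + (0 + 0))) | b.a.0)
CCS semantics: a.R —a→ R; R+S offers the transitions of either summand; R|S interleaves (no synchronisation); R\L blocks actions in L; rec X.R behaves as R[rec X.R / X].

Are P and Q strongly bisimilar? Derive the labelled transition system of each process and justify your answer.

LTS(P): 13 reachable states
  s0 = b.((a.(0 + 0) + (a.0 + (0 + 0))) | a.b.a.0) ⊢ —b→ s1
  s1 = (a.(0 + 0) + (a.0 + (0 + 0))) | a.b.a.0 ⊢ —a→ s2, —a→ s3, —a→ s4
  s2 = (0 + 0) | a.b.a.0 ⊢ —a→ s5
  s3 = (a.(0 + 0) + (a.0 + (0 + 0))) | b.a.0 ⊢ —a→ s5, —a→ s6, —b→ s7
  s4 = 0 | a.b.a.0 ⊢ —a→ s6
  s5 = (0 + 0) | b.a.0 ⊢ —b→ s8
  s6 = 0 | b.a.0 ⊢ —b→ s9
  s7 = (a.(0 + 0) + (a.0 + (0 + 0))) | a.0 ⊢ —a→ s10, —a→ s8, —a→ s9
  s8 = (0 + 0) | a.0 ⊢ —a→ s11
  s9 = 0 | a.0 ⊢ —a→ s12
  s10 = (a.(0 + 0) + (a.0 + (0 + 0))) | 0 ⊢ —a→ s11, —a→ s12
  s11 = (0 + 0) | 0 ⊢ ·
  s12 = 0 | 0 ⊢ ·
LTS(Q): 10 reachable states
  t0 = b.((a.(0 + 0) + (a.0 + (0 + 0))) | b.a.0) ⊢ —b→ t1
  t1 = (a.(0 + 0) + (a.0 + (0 + 0))) | b.a.0 ⊢ —a→ t2, —a→ t3, —b→ t4
  t2 = (0 + 0) | b.a.0 ⊢ —b→ t5
  t3 = 0 | b.a.0 ⊢ —b→ t6
  t4 = (a.(0 + 0) + (a.0 + (0 + 0))) | a.0 ⊢ —a→ t5, —a→ t6, —a→ t7
  t5 = (0 + 0) | a.0 ⊢ —a→ t8
  t6 = 0 | a.0 ⊢ —a→ t9
  t7 = (a.(0 + 0) + (a.0 + (0 + 0))) | 0 ⊢ —a→ t8, —a→ t9
  t8 = (0 + 0) | 0 ⊢ ·
  t9 = 0 | 0 ⊢ ·
Bisimilarity quotient blocks:
  B0 = {s0}
  B1 = {s1}
  B2 = {s3, t1}
  B3 = {s5, s6, t2, t3}
  B4 = {s10, s8, s9, t5, t6, t7}
  B5 = {s11, s12, t8, t9}
  B6 = {s7, t4}
  B7 = {s2, s4}
  B8 = {t0}
s0 ∈ B0, t0 ∈ B8 → different blocks

not bisimilar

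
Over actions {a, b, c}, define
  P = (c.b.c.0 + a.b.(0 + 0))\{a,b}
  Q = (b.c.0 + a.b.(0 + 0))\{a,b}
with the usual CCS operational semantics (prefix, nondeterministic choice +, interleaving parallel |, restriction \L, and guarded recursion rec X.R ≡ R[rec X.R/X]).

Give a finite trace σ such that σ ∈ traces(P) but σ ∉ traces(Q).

c

LTS(P): 2 reachable states
  m0 = (c.b.c.0 + a.b.(0 + 0))\{a,b} has moves —c→ m1
  m1 = (b.c.0)\{a,b} has moves deadlocked
LTS(Q): 1 reachable states
  n0 = (b.c.0 + a.b.(0 + 0))\{a,b} has moves deadlocked
Trace ⟨c⟩ through P, begin at {m0}:
  after c @ step 1: {m1}
  — P admits the full trace.
Trace ⟨c⟩ through Q, begin at {n0}:
  after c @ step 1: ∅  — Q cannot continue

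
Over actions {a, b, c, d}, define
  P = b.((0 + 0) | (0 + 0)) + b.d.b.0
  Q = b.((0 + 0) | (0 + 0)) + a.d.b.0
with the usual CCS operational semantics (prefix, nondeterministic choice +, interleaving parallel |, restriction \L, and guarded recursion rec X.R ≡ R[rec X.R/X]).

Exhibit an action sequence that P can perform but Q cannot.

LTS(P): 5 reachable states
  p0 = b.((0 + 0) | (0 + 0)) + b.d.b.0 | -b-> p1, -b-> p2
  p1 = (0 + 0) | (0 + 0) | ·
  p2 = d.b.0 | -d-> p3
  p3 = b.0 | -b-> p4
  p4 = 0 | ·
LTS(Q): 5 reachable states
  q0 = b.((0 + 0) | (0 + 0)) + a.d.b.0 | -a-> q1, -b-> q2
  q1 = d.b.0 | -d-> q3
  q2 = (0 + 0) | (0 + 0) | ·
  q3 = b.0 | -b-> q4
  q4 = 0 | ·
Trace ⟨bd⟩ through P, begin at {p0}:
  step 1 (b): {p1, p2}
  step 2 (d): {p3}
  — P admits the full trace.
Trace ⟨bd⟩ through Q, begin at {q0}:
  step 1 (b): {q2}
  step 2 (d): ∅  — Q cannot continue

bd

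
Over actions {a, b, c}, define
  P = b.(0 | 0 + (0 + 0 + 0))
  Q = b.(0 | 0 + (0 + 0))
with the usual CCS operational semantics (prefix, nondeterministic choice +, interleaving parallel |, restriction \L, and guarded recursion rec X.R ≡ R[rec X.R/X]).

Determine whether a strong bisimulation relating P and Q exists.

P ~ Q

LTS(P): 2 reachable states
  s0 = b.(0 | 0 + (0 + 0 + 0)) has moves --b--▸ s1
  s1 = 0 | 0 + (0 + 0 + 0) has moves ·
LTS(Q): 2 reachable states
  t0 = b.(0 | 0 + (0 + 0)) has moves --b--▸ t1
  t1 = 0 | 0 + (0 + 0) has moves ·
Bisimilarity quotient blocks:
  B0 = {s0, t0}
  B1 = {s1, t1}
s0 ∈ B0, t0 ∈ B0 → same block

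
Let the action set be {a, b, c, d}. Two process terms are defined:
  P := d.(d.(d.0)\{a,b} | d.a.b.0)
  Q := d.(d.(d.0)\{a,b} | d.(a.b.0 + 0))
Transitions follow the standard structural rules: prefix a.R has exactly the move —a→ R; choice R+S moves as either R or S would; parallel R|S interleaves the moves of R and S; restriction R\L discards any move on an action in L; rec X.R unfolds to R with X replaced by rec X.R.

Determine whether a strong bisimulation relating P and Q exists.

YES

LTS(P): 13 reachable states
  u0 = d.(d.(d.0)\{a,b} | d.a.b.0) ⊢ =d=> u1
  u1 = d.(d.0)\{a,b} | d.a.b.0 ⊢ =d=> u2, =d=> u3
  u2 = (d.0)\{a,b} | d.a.b.0 ⊢ =d=> u4, =d=> u5
  u3 = d.(d.0)\{a,b} | a.b.0 ⊢ =a=> u6, =d=> u4
  u4 = (d.0)\{a,b} | a.b.0 ⊢ =a=> u7, =d=> u8
  u5 = 0\{a,b} | d.a.b.0 ⊢ =d=> u8
  u6 = d.(d.0)\{a,b} | b.0 ⊢ =b=> u9, =d=> u7
  u7 = (d.0)\{a,b} | b.0 ⊢ =b=> u10, =d=> u11
  u8 = 0\{a,b} | a.b.0 ⊢ =a=> u11
  u9 = d.(d.0)\{a,b} | 0 ⊢ =d=> u10
  u10 = (d.0)\{a,b} | 0 ⊢ =d=> u12
  u11 = 0\{a,b} | b.0 ⊢ =b=> u12
  u12 = 0\{a,b} | 0 ⊢ stopped
LTS(Q): 13 reachable states
  v0 = d.(d.(d.0)\{a,b} | d.(a.b.0 + 0)) ⊢ =d=> v1
  v1 = d.(d.0)\{a,b} | d.(a.b.0 + 0) ⊢ =d=> v2, =d=> v3
  v2 = (d.0)\{a,b} | d.(a.b.0 + 0) ⊢ =d=> v4, =d=> v5
  v3 = d.(d.0)\{a,b} | (a.b.0 + 0) ⊢ =a=> v6, =d=> v4
  v4 = (d.0)\{a,b} | (a.b.0 + 0) ⊢ =a=> v7, =d=> v8
  v5 = 0\{a,b} | d.(a.b.0 + 0) ⊢ =d=> v8
  v6 = d.(d.0)\{a,b} | b.0 ⊢ =b=> v9, =d=> v7
  v7 = (d.0)\{a,b} | b.0 ⊢ =b=> v10, =d=> v11
  v8 = 0\{a,b} | (a.b.0 + 0) ⊢ =a=> v11
  v9 = d.(d.0)\{a,b} | 0 ⊢ =d=> v10
  v10 = (d.0)\{a,b} | 0 ⊢ =d=> v12
  v11 = 0\{a,b} | b.0 ⊢ =b=> v12
  v12 = 0\{a,b} | 0 ⊢ stopped
Partition-refinement fixed point:
  B0 = {u0, v0}
  B1 = {u1, v1}
  B2 = {u2, v2}
  B3 = {u5, v5}
  B4 = {u8, v8}
  B5 = {u11, v11}
  B6 = {u12, v12}
  B7 = {u4, v4}
  B8 = {u7, v7}
  B9 = {u10, v10}
  B10 = {u3, v3}
  B11 = {u6, v6}
  B12 = {u9, v9}
u0 ∈ B0, v0 ∈ B0 → same block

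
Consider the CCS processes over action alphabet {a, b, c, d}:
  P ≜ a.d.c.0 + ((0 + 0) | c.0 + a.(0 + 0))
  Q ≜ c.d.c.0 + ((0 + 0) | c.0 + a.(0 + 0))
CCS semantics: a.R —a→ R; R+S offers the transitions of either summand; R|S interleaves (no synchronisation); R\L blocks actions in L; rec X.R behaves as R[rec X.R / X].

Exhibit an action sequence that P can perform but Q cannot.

LTS(P): 6 reachable states
  s0 = a.d.c.0 + ((0 + 0) | c.0 + a.(0 + 0)) :: --a--▸ s1, --a--▸ s2, --c--▸ s3
  s1 = 0 + 0 :: deadlocked
  s2 = d.c.0 :: --d--▸ s4
  s3 = (0 + 0) | 0 :: deadlocked
  s4 = c.0 :: --c--▸ s5
  s5 = 0 :: deadlocked
LTS(Q): 6 reachable states
  t0 = c.d.c.0 + ((0 + 0) | c.0 + a.(0 + 0)) :: --a--▸ t1, --c--▸ t2, --c--▸ t3
  t1 = 0 + 0 :: deadlocked
  t2 = (0 + 0) | 0 :: deadlocked
  t3 = d.c.0 :: --d--▸ t4
  t4 = c.0 :: --c--▸ t5
  t5 = 0 :: deadlocked
Trace ⟨ad⟩ through P, begin at {s0}:
  after a @ step 1: {s1, s2}
  after d @ step 2: {s4}
  — P admits the full trace.
Trace ⟨ad⟩ through Q, begin at {t0}:
  after a @ step 1: {t1}
  after d @ step 2: ∅  — Q cannot continue

ad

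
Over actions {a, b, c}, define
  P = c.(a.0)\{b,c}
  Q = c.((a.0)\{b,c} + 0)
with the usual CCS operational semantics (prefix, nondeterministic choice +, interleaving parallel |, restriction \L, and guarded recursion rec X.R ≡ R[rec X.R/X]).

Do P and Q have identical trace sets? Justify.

trace-equivalent

LTS(P): 3 reachable states
  p0 = c.(a.0)\{b,c} ⊢ ··c··> p1
  p1 = (a.0)\{b,c} ⊢ ··a··> p2
  p2 = 0\{b,c} ⊢ ∅
LTS(Q): 3 reachable states
  q0 = c.((a.0)\{b,c} + 0) ⊢ ··c··> q1
  q1 = (a.0)\{b,c} + 0 ⊢ ··a··> q2
  q2 = 0\{b,c} ⊢ ∅
Coarsest stable partition (strong bisimilarity classes):
  B0 = {p0, q0}
  B1 = {p1, q1}
  B2 = {p2, q2}
p0 ∈ B0, q0 ∈ B0 → same block
Bisimilar ⇒ trace-equivalent.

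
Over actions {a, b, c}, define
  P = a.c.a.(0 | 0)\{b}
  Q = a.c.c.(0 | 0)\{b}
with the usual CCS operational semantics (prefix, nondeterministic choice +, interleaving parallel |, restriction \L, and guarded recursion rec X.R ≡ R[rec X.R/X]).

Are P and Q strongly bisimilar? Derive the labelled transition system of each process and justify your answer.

not bisimilar

LTS(P): 4 reachable states
  p0 = a.c.a.(0 | 0)\{b} has moves —a→ p1
  p1 = c.a.(0 | 0)\{b} has moves —c→ p2
  p2 = a.(0 | 0)\{b} has moves —a→ p3
  p3 = (0 | 0)\{b} has moves stopped
LTS(Q): 4 reachable states
  q0 = a.c.c.(0 | 0)\{b} has moves —a→ q1
  q1 = c.c.(0 | 0)\{b} has moves —c→ q2
  q2 = c.(0 | 0)\{b} has moves —c→ q3
  q3 = (0 | 0)\{b} has moves stopped
Coarsest stable partition (strong bisimilarity classes):
  B0 = {p0}
  B1 = {p1}
  B2 = {p2}
  B3 = {p3, q3}
  B4 = {q0}
  B5 = {q1}
  B6 = {q2}
p0 ∈ B0, q0 ∈ B4 → different blocks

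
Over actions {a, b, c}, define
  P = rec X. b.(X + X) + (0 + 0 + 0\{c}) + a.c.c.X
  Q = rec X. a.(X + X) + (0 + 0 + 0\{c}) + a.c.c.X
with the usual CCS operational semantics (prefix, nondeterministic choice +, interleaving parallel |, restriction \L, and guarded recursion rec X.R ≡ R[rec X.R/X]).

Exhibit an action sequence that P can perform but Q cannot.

b

LTS(P): 4 reachable states
  s0 = rec X. b.(X + X) + (0 + 0 + 0\{c}) + a.c.c.X :: =a=> s1, =b=> s2
  s1 = c.c.(rec X. b.(X + X) + (0 + 0 + 0\{c}) + a.c.c.X) :: =c=> s3
  s2 = (rec X. b.(X + X) + (0 + 0 + 0\{c}) + a.c.c.X) + (rec X. b.(X + X) + (0 + 0 + 0\{c}) + a.c.c.X) :: =a=> s1, =b=> s2
  s3 = c.(rec X. b.(X + X) + (0 + 0 + 0\{c}) + a.c.c.X) :: =c=> s0
LTS(Q): 4 reachable states
  t0 = rec X. a.(X + X) + (0 + 0 + 0\{c}) + a.c.c.X :: =a=> t1, =a=> t2
  t1 = (rec X. a.(X + X) + (0 + 0 + 0\{c}) + a.c.c.X) + (rec X. a.(X + X) + (0 + 0 + 0\{c}) + a.c.c.X) :: =a=> t1, =a=> t2
  t2 = c.c.(rec X. a.(X + X) + (0 + 0 + 0\{c}) + a.c.c.X) :: =c=> t3
  t3 = c.(rec X. a.(X + X) + (0 + 0 + 0\{c}) + a.c.c.X) :: =c=> t0
Run σ = ⟨b⟩ on P: start {s0}
  [1] b ⇒ {s2}
  ✓ P
Run σ = ⟨b⟩ on Q: start {t0}
  [1] b ⇒ ∅ (Q stuck)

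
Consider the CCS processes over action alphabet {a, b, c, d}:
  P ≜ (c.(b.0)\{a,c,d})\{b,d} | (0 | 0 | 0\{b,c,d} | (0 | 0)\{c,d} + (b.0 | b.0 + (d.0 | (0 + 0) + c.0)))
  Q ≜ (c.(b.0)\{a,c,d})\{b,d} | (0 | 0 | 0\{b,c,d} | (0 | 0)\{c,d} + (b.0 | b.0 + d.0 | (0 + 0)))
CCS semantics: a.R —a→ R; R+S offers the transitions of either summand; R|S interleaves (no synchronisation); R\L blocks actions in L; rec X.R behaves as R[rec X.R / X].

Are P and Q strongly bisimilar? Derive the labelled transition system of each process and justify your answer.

P ≁ Q

P's transition system — 12 states:
  m0 = (c.(b.0)\{a,c,d})\{b,d} | (0 | 0 | 0\{b,c,d} | (0 | 0)\{c,d} + (b.0 | b.0 + (d.0 | (0 + 0) + c.0))) ⊢ =b=> m1, =b=> m2, =c=> m3, =c=> m4, =d=> m5
  m1 = (c.(b.0)\{a,c,d})\{b,d} | (0 | b.0) ⊢ =b=> m6, =c=> m7
  m2 = (c.(b.0)\{a,c,d})\{b,d} | (b.0 | 0) ⊢ =b=> m6, =c=> m8
  m3 = (b.0)\{a,c,d}\{b,d} | (0 | 0 | 0\{b,c,d} | (0 | 0)\{c,d} + (b.0 | b.0 + (d.0 | (0 + 0) + c.0))) ⊢ =b=> m7, =b=> m8, =c=> m9, =d=> m10
  m4 = (c.(b.0)\{a,c,d})\{b,d} | 0 ⊢ =c=> m9
  m5 = (c.(b.0)\{a,c,d})\{b,d} | (0 | (0 + 0)) ⊢ =c=> m10
  m6 = (c.(b.0)\{a,c,d})\{b,d} | (0 | 0) ⊢ =c=> m11
  m7 = (b.0)\{a,c,d}\{b,d} | (0 | b.0) ⊢ =b=> m11
  m8 = (b.0)\{a,c,d}\{b,d} | (b.0 | 0) ⊢ =b=> m11
  m9 = (b.0)\{a,c,d}\{b,d} | 0 ⊢ (no moves)
  m10 = (b.0)\{a,c,d}\{b,d} | (0 | (0 + 0)) ⊢ (no moves)
  m11 = (b.0)\{a,c,d}\{b,d} | (0 | 0) ⊢ (no moves)
Q's transition system — 10 states:
  n0 = (c.(b.0)\{a,c,d})\{b,d} | (0 | 0 | 0\{b,c,d} | (0 | 0)\{c,d} + (b.0 | b.0 + d.0 | (0 + 0))) ⊢ =b=> n1, =b=> n2, =c=> n3, =d=> n4
  n1 = (c.(b.0)\{a,c,d})\{b,d} | (0 | b.0) ⊢ =b=> n5, =c=> n6
  n2 = (c.(b.0)\{a,c,d})\{b,d} | (b.0 | 0) ⊢ =b=> n5, =c=> n7
  n3 = (b.0)\{a,c,d}\{b,d} | (0 | 0 | 0\{b,c,d} | (0 | 0)\{c,d} + (b.0 | b.0 + d.0 | (0 + 0))) ⊢ =b=> n6, =b=> n7, =d=> n8
  n4 = (c.(b.0)\{a,c,d})\{b,d} | (0 | (0 + 0)) ⊢ =c=> n8
  n5 = (c.(b.0)\{a,c,d})\{b,d} | (0 | 0) ⊢ =c=> n9
  n6 = (b.0)\{a,c,d}\{b,d} | (0 | b.0) ⊢ =b=> n9
  n7 = (b.0)\{a,c,d}\{b,d} | (b.0 | 0) ⊢ =b=> n9
  n8 = (b.0)\{a,c,d}\{b,d} | (0 | (0 + 0)) ⊢ (no moves)
  n9 = (b.0)\{a,c,d}\{b,d} | (0 | 0) ⊢ (no moves)
Coarsest stable partition (strong bisimilarity classes):
  B0 = {m0}
  B1 = {m4, m5, m6, n4, n5}
  B2 = {m10, m11, m9, n8, n9}
  B3 = {m3}
  B4 = {m7, m8, n6, n7}
  B5 = {m1, m2, n1, n2}
  B6 = {n0}
  B7 = {n3}
m0 ∈ B0, n0 ∈ B6 → different blocks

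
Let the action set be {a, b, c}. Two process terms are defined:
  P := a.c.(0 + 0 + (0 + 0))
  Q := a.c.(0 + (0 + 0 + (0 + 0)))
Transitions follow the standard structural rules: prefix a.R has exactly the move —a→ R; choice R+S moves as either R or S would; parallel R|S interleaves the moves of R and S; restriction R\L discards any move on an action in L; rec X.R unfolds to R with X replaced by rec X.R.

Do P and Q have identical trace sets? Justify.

P's transition system — 3 states:
  m0 = a.c.(0 + 0 + (0 + 0)) ⊢ --a--▸ m1
  m1 = c.(0 + 0 + (0 + 0)) ⊢ --c--▸ m2
  m2 = 0 + 0 + (0 + 0) ⊢ ·
Q's transition system — 3 states:
  n0 = a.c.(0 + (0 + 0 + (0 + 0))) ⊢ --a--▸ n1
  n1 = c.(0 + (0 + 0 + (0 + 0))) ⊢ --c--▸ n2
  n2 = 0 + (0 + 0 + (0 + 0)) ⊢ ·
Bisimilarity quotient blocks:
  B0 = {m0, n0}
  B1 = {m1, n1}
  B2 = {m2, n2}
m0 ∈ B0, n0 ∈ B0 → same block
Bisimilar ⇒ trace-equivalent.

traces(P) = traces(Q)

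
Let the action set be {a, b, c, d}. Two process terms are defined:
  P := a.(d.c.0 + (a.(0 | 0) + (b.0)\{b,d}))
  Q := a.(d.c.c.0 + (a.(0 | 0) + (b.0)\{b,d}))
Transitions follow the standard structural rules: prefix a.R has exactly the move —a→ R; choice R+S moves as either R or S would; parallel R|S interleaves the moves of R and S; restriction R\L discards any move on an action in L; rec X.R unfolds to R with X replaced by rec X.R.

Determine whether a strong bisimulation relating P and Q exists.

P's transition system — 5 states:
  s0 = a.(d.c.0 + (a.(0 | 0) + (b.0)\{b,d})) ⊢ -a-> s1
  s1 = d.c.0 + (a.(0 | 0) + (b.0)\{b,d}) ⊢ -a-> s2, -d-> s3
  s2 = 0 | 0 ⊢ ·
  s3 = c.0 ⊢ -c-> s4
  s4 = 0 ⊢ ·
Q's transition system — 6 states:
  t0 = a.(d.c.c.0 + (a.(0 | 0) + (b.0)\{b,d})) ⊢ -a-> t1
  t1 = d.c.c.0 + (a.(0 | 0) + (b.0)\{b,d}) ⊢ -a-> t2, -d-> t3
  t2 = 0 | 0 ⊢ ·
  t3 = c.c.0 ⊢ -c-> t4
  t4 = c.0 ⊢ -c-> t5
  t5 = 0 ⊢ ·
Bisimilarity quotient blocks:
  B0 = {s0}
  B1 = {s1}
  B2 = {s2, s4, t2, t5}
  B3 = {s3, t4}
  B4 = {t0}
  B5 = {t1}
  B6 = {t3}
s0 ∈ B0, t0 ∈ B4 → different blocks

NO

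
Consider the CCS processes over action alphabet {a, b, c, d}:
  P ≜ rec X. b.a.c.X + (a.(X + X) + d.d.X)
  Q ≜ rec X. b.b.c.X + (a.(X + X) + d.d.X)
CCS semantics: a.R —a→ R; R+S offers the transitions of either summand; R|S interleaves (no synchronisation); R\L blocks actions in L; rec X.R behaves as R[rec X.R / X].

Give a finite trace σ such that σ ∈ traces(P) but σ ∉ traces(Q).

P's transition system — 5 states:
  p0 = rec X. b.a.c.X + (a.(X + X) + d.d.X) → --a--▸ p1, --b--▸ p2, --d--▸ p3
  p1 = (rec X. b.a.c.X + (a.(X + X) + d.d.X)) + (rec X. b.a.c.X + (a.(X + X) + d.d.X)) → --a--▸ p1, --b--▸ p2, --d--▸ p3
  p2 = a.c.(rec X. b.a.c.X + (a.(X + X) + d.d.X)) → --a--▸ p4
  p3 = d.(rec X. b.a.c.X + (a.(X + X) + d.d.X)) → --d--▸ p0
  p4 = c.(rec X. b.a.c.X + (a.(X + X) + d.d.X)) → --c--▸ p0
Q's transition system — 5 states:
  q0 = rec X. b.b.c.X + (a.(X + X) + d.d.X) → --a--▸ q1, --b--▸ q2, --d--▸ q3
  q1 = (rec X. b.b.c.X + (a.(X + X) + d.d.X)) + (rec X. b.b.c.X + (a.(X + X) + d.d.X)) → --a--▸ q1, --b--▸ q2, --d--▸ q3
  q2 = b.c.(rec X. b.b.c.X + (a.(X + X) + d.d.X)) → --b--▸ q4
  q3 = d.(rec X. b.b.c.X + (a.(X + X) + d.d.X)) → --d--▸ q0
  q4 = c.(rec X. b.b.c.X + (a.(X + X) + d.d.X)) → --c--▸ q0
Trace ⟨ba⟩ through P, begin at {p0}:
  after b @ step 1: {p2}
  after a @ step 2: {p4}
  P completes σ.
Trace ⟨ba⟩ through Q, begin at {q0}:
  after b @ step 1: {q2}
  after a @ step 2: ∅  — Q cannot continue

ba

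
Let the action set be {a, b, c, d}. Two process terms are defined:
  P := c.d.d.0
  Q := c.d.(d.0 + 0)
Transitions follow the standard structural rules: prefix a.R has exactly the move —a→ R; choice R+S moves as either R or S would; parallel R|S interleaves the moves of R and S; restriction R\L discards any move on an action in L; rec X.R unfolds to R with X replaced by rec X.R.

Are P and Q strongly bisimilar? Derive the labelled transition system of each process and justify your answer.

P ~ Q

LTS(P): 4 reachable states
  p0 = c.d.d.0 :: =c=> p1
  p1 = d.d.0 :: =d=> p2
  p2 = d.0 :: =d=> p3
  p3 = 0 :: (no moves)
LTS(Q): 4 reachable states
  q0 = c.d.(d.0 + 0) :: =c=> q1
  q1 = d.(d.0 + 0) :: =d=> q2
  q2 = d.0 + 0 :: =d=> q3
  q3 = 0 :: (no moves)
Partition-refinement fixed point:
  B0 = {p0, q0}
  B1 = {p1, q1}
  B2 = {p2, q2}
  B3 = {p3, q3}
p0 ∈ B0, q0 ∈ B0 → same block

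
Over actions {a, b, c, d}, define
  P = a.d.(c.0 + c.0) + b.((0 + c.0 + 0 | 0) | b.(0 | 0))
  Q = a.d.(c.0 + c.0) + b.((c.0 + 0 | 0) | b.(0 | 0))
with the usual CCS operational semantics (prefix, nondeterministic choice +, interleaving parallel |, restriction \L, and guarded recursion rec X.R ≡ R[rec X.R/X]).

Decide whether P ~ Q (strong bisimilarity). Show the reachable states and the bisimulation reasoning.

LTS(P): 8 reachable states
  m0 = a.d.(c.0 + c.0) + b.((0 + c.0 + 0 | 0) | b.(0 | 0)) :: -a-> m1, -b-> m2
  m1 = d.(c.0 + c.0) :: -d-> m3
  m2 = (0 + c.0 + 0 | 0) | b.(0 | 0) :: -b-> m4, -c-> m5
  m3 = c.0 + c.0 :: -c-> m6
  m4 = (0 + c.0 + 0 | 0) | (0 | 0) :: -c-> m7
  m5 = 0 | b.(0 | 0) :: -b-> m7
  m6 = 0 :: ∅
  m7 = 0 | (0 | 0) :: ∅
LTS(Q): 8 reachable states
  n0 = a.d.(c.0 + c.0) + b.((c.0 + 0 | 0) | b.(0 | 0)) :: -a-> n1, -b-> n2
  n1 = d.(c.0 + c.0) :: -d-> n3
  n2 = (c.0 + 0 | 0) | b.(0 | 0) :: -b-> n4, -c-> n5
  n3 = c.0 + c.0 :: -c-> n6
  n4 = (c.0 + 0 | 0) | (0 | 0) :: -c-> n7
  n5 = 0 | b.(0 | 0) :: -b-> n7
  n6 = 0 :: ∅
  n7 = 0 | (0 | 0) :: ∅
Coarsest stable partition (strong bisimilarity classes):
  B0 = {m0, n0}
  B1 = {m2, n2}
  B2 = {m5, n5}
  B3 = {m6, m7, n6, n7}
  B4 = {m3, m4, n3, n4}
  B5 = {m1, n1}
m0 ∈ B0, n0 ∈ B0 → same block

P ~ Q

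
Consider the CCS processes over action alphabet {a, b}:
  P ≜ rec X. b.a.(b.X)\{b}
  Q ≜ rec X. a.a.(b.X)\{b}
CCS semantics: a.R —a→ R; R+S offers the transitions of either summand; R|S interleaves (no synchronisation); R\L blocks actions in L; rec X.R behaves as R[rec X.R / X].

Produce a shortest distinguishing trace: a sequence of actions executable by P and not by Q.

b

LTS(P): 3 reachable states
  m0 = rec X. b.a.(b.X)\{b} → --b--▸ m1
  m1 = a.(b.(rec X. b.a.(b.X)\{b}))\{b} → --a--▸ m2
  m2 = (b.(rec X. b.a.(b.X)\{b}))\{b} → ·
LTS(Q): 3 reachable states
  n0 = rec X. a.a.(b.X)\{b} → --a--▸ n1
  n1 = a.(b.(rec X. a.a.(b.X)\{b}))\{b} → --a--▸ n2
  n2 = (b.(rec X. a.a.(b.X)\{b}))\{b} → ·
Run σ = ⟨b⟩ on P: start {m0}
  step 1 (b): {m1}
  — P admits the full trace.
Run σ = ⟨b⟩ on Q: start {n0}
  step 1 (b): ∅ (Q stuck)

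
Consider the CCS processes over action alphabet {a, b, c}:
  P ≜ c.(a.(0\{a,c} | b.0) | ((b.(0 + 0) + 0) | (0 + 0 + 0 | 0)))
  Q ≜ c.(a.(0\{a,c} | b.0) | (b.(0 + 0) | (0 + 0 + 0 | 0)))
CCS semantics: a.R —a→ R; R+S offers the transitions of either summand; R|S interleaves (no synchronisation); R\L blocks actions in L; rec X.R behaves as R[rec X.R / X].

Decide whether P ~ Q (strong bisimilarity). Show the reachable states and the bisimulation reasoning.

P's transition system — 7 states:
  p0 = c.(a.(0\{a,c} | b.0) | ((b.(0 + 0) + 0) | (0 + 0 + 0 | 0))) has moves ··c··> p1
  p1 = a.(0\{a,c} | b.0) | ((b.(0 + 0) + 0) | (0 + 0 + 0 | 0)) has moves ··a··> p2, ··b··> p3
  p2 = 0\{a,c} | b.0 | ((b.(0 + 0) + 0) | (0 + 0 + 0 | 0)) has moves ··b··> p4, ··b··> p5
  p3 = a.(0\{a,c} | b.0) | ((0 + 0) | (0 + 0 + 0 | 0)) has moves ··a··> p5
  p4 = 0\{a,c} | 0 | ((b.(0 + 0) + 0) | (0 + 0 + 0 | 0)) has moves ··b··> p6
  p5 = 0\{a,c} | b.0 | ((0 + 0) | (0 + 0 + 0 | 0)) has moves ··b··> p6
  p6 = 0\{a,c} | 0 | ((0 + 0) | (0 + 0 + 0 | 0)) has moves (no moves)
Q's transition system — 7 states:
  q0 = c.(a.(0\{a,c} | b.0) | (b.(0 + 0) | (0 + 0 + 0 | 0))) has moves ··c··> q1
  q1 = a.(0\{a,c} | b.0) | (b.(0 + 0) | (0 + 0 + 0 | 0)) has moves ··a··> q2, ··b··> q3
  q2 = 0\{a,c} | b.0 | (b.(0 + 0) | (0 + 0 + 0 | 0)) has moves ··b··> q4, ··b··> q5
  q3 = a.(0\{a,c} | b.0) | ((0 + 0) | (0 + 0 + 0 | 0)) has moves ··a··> q5
  q4 = 0\{a,c} | 0 | (b.(0 + 0) | (0 + 0 + 0 | 0)) has moves ··b··> q6
  q5 = 0\{a,c} | b.0 | ((0 + 0) | (0 + 0 + 0 | 0)) has moves ··b··> q6
  q6 = 0\{a,c} | 0 | ((0 + 0) | (0 + 0 + 0 | 0)) has moves (no moves)
Coarsest stable partition (strong bisimilarity classes):
  B0 = {p0, q0}
  B1 = {p1, q1}
  B2 = {p2, q2}
  B3 = {p4, p5, q4, q5}
  B4 = {p6, q6}
  B5 = {p3, q3}
p0 ∈ B0, q0 ∈ B0 → same block

bisimilar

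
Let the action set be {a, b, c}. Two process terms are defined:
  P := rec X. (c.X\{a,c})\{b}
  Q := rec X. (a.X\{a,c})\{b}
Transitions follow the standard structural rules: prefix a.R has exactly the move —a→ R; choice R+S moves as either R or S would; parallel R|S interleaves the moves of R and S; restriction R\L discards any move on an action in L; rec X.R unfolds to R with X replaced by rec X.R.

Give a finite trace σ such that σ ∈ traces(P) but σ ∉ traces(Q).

Reachable graph of P (2 states):
  s0 = rec X. (c.X\{a,c})\{b} ⊢ --c--▸ s1
  s1 = (rec X. (c.X\{a,c})\{b})\{a,c}\{b} ⊢ deadlocked
Reachable graph of Q (2 states):
  t0 = rec X. (a.X\{a,c})\{b} ⊢ --a--▸ t1
  t1 = (rec X. (a.X\{a,c})\{b})\{a,c}\{b} ⊢ deadlocked
Run σ = ⟨c⟩ on P: start {s0}
  step 1 (c): {s1}
  — P admits the full trace.
Run σ = ⟨c⟩ on Q: start {t0}
  step 1 (c): ∅  — Q cannot continue

c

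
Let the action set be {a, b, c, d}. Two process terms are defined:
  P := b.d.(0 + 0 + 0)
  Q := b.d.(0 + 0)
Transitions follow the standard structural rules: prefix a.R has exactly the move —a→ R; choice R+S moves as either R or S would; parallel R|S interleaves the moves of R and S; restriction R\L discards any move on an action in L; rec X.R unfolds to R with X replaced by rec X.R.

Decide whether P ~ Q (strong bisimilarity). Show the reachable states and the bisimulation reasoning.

LTS(P): 3 reachable states
  p0 = b.d.(0 + 0 + 0) :: —b→ p1
  p1 = d.(0 + 0 + 0) :: —d→ p2
  p2 = 0 + 0 + 0 :: ∅
LTS(Q): 3 reachable states
  q0 = b.d.(0 + 0) :: —b→ q1
  q1 = d.(0 + 0) :: —d→ q2
  q2 = 0 + 0 :: ∅
Bisimilarity quotient blocks:
  B0 = {p0, q0}
  B1 = {p1, q1}
  B2 = {p2, q2}
p0 ∈ B0, q0 ∈ B0 → same block

YES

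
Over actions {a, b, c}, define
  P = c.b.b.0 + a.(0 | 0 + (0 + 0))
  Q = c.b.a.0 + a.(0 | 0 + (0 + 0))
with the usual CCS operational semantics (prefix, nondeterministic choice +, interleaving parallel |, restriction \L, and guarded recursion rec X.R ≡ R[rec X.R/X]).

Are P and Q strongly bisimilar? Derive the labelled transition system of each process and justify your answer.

P ≁ Q

LTS(P): 5 reachable states
  u0 = c.b.b.0 + a.(0 | 0 + (0 + 0)) → =a=> u1, =c=> u2
  u1 = 0 | 0 + (0 + 0) → ·
  u2 = b.b.0 → =b=> u3
  u3 = b.0 → =b=> u4
  u4 = 0 → ·
LTS(Q): 5 reachable states
  v0 = c.b.a.0 + a.(0 | 0 + (0 + 0)) → =a=> v1, =c=> v2
  v1 = 0 | 0 + (0 + 0) → ·
  v2 = b.a.0 → =b=> v3
  v3 = a.0 → =a=> v4
  v4 = 0 → ·
Partition-refinement fixed point:
  B0 = {u0}
  B1 = {u2}
  B2 = {u3}
  B3 = {u1, u4, v1, v4}
  B4 = {v0}
  B5 = {v2}
  B6 = {v3}
u0 ∈ B0, v0 ∈ B4 → different blocks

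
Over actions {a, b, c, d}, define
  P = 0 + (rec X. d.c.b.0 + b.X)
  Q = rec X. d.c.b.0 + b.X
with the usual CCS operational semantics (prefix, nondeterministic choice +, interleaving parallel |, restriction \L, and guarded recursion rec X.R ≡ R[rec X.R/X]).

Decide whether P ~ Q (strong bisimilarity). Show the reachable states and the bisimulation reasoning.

P ~ Q

Reachable graph of P (5 states):
  u0 = 0 + (rec X. d.c.b.0 + b.X) ⊢ --b--▸ u1, --d--▸ u2
  u1 = rec X. d.c.b.0 + b.X ⊢ --b--▸ u1, --d--▸ u2
  u2 = c.b.0 ⊢ --c--▸ u3
  u3 = b.0 ⊢ --b--▸ u4
  u4 = 0 ⊢ (no moves)
Reachable graph of Q (4 states):
  v0 = rec X. d.c.b.0 + b.X ⊢ --b--▸ v0, --d--▸ v1
  v1 = c.b.0 ⊢ --c--▸ v2
  v2 = b.0 ⊢ --b--▸ v3
  v3 = 0 ⊢ (no moves)
Bisimilarity quotient blocks:
  B0 = {u0, u1, v0}
  B1 = {u2, v1}
  B2 = {u3, v2}
  B3 = {u4, v3}
u0 ∈ B0, v0 ∈ B0 → same block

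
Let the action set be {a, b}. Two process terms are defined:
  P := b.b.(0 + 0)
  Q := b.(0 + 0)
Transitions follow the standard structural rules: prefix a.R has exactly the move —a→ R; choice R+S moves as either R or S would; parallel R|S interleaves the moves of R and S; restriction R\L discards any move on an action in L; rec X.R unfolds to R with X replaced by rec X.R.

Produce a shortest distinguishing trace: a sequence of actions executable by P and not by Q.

P's transition system — 3 states:
  u0 = b.b.(0 + 0) :: --b--▸ u1
  u1 = b.(0 + 0) :: --b--▸ u2
  u2 = 0 + 0 :: deadlocked
Q's transition system — 2 states:
  v0 = b.(0 + 0) :: --b--▸ v1
  v1 = 0 + 0 :: deadlocked
Trace ⟨bb⟩ through P, begin at {u0}:
  step 1 (b): {u1}
  step 2 (b): {u2}
  ✓ P
Trace ⟨bb⟩ through Q, begin at {v0}:
  step 1 (b): {v1}
  step 2 (b): no successor for Q

bb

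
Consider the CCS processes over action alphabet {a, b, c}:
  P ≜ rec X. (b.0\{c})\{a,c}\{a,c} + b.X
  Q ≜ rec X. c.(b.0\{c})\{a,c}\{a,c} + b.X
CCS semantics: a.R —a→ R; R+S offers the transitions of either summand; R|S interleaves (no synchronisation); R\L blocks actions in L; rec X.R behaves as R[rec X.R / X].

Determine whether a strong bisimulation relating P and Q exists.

LTS(P): 2 reachable states
  s0 = rec X. (b.0\{c})\{a,c}\{a,c} + b.X | -b-> s0, -b-> s1
  s1 = 0\{c}\{a,c}\{a,c} | deadlocked
LTS(Q): 3 reachable states
  t0 = rec X. c.(b.0\{c})\{a,c}\{a,c} + b.X | -b-> t0, -c-> t1
  t1 = (b.0\{c})\{a,c}\{a,c} | -b-> t2
  t2 = 0\{c}\{a,c}\{a,c} | deadlocked
Bisimilarity quotient blocks:
  B0 = {s0}
  B1 = {s1, t2}
  B2 = {t0}
  B3 = {t1}
s0 ∈ B0, t0 ∈ B2 → different blocks

P ≁ Q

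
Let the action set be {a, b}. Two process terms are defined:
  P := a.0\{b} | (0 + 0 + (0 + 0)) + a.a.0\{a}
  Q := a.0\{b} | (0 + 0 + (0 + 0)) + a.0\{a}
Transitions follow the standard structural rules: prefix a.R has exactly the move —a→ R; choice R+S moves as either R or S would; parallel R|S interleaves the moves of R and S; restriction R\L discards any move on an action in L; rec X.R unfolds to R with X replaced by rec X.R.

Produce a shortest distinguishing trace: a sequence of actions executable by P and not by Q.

aa

LTS(P): 4 reachable states
  m0 = a.0\{b} | (0 + 0 + (0 + 0)) + a.a.0\{a} | -a-> m1, -a-> m2
  m1 = 0\{b} | (0 + 0 + (0 + 0)) | stopped
  m2 = a.0\{a} | -a-> m3
  m3 = 0\{a} | stopped
LTS(Q): 3 reachable states
  n0 = a.0\{b} | (0 + 0 + (0 + 0)) + a.0\{a} | -a-> n1, -a-> n2
  n1 = 0\{a} | stopped
  n2 = 0\{b} | (0 + 0 + (0 + 0)) | stopped
Trace ⟨aa⟩ through P, begin at {m0}:
  [1] a ⇒ {m1, m2}
  [2] a ⇒ {m3}
  ✓ P
Trace ⟨aa⟩ through Q, begin at {n0}:
  [1] a ⇒ {n1, n2}
  [2] a ⇒ ∅ (Q stuck)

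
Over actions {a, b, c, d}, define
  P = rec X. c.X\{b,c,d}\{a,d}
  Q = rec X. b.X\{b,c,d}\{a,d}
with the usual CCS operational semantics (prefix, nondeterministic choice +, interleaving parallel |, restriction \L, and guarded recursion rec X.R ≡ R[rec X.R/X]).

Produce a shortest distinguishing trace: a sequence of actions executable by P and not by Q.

P's transition system — 2 states:
  s0 = rec X. c.X\{b,c,d}\{a,d} ⊢ —c→ s1
  s1 = (rec X. c.X\{b,c,d}\{a,d})\{b,c,d}\{a,d} ⊢ deadlocked
Q's transition system — 2 states:
  t0 = rec X. b.X\{b,c,d}\{a,d} ⊢ —b→ t1
  t1 = (rec X. b.X\{b,c,d}\{a,d})\{b,c,d}\{a,d} ⊢ deadlocked
Trace ⟨c⟩ through P, begin at {s0}:
  [1] c ⇒ {s1}
  P completes σ.
Trace ⟨c⟩ through Q, begin at {t0}:
  [1] c ⇒ no successor for Q

c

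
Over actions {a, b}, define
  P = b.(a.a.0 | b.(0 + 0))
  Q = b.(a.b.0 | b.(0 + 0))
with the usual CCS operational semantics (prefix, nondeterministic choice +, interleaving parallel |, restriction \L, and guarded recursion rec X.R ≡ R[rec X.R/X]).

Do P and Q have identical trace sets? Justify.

LTS(P): 7 reachable states
  p0 = b.(a.a.0 | b.(0 + 0)) has moves --b--▸ p1
  p1 = a.a.0 | b.(0 + 0) has moves --a--▸ p2, --b--▸ p3
  p2 = a.0 | b.(0 + 0) has moves --a--▸ p4, --b--▸ p5
  p3 = a.a.0 | (0 + 0) has moves --a--▸ p5
  p4 = 0 | b.(0 + 0) has moves --b--▸ p6
  p5 = a.0 | (0 + 0) has moves --a--▸ p6
  p6 = 0 | (0 + 0) has moves stopped
LTS(Q): 7 reachable states
  q0 = b.(a.b.0 | b.(0 + 0)) has moves --b--▸ q1
  q1 = a.b.0 | b.(0 + 0) has moves --a--▸ q2, --b--▸ q3
  q2 = b.0 | b.(0 + 0) has moves --b--▸ q4, --b--▸ q5
  q3 = a.b.0 | (0 + 0) has moves --a--▸ q5
  q4 = 0 | b.(0 + 0) has moves --b--▸ q6
  q5 = b.0 | (0 + 0) has moves --b--▸ q6
  q6 = 0 | (0 + 0) has moves stopped
Run σ = ⟨baa⟩ on P: start {p0}
  after b @ step 1: {p1}
  after a @ step 2: {p2}
  after a @ step 3: {p4}
  ✓ P
Run σ = ⟨baa⟩ on Q: start {q0}
  after b @ step 1: {q1}
  after a @ step 2: {q2}
  after a @ step 3: ∅  — Q cannot continue

traces(P) ≠ traces(Q) — witness ⟨baa⟩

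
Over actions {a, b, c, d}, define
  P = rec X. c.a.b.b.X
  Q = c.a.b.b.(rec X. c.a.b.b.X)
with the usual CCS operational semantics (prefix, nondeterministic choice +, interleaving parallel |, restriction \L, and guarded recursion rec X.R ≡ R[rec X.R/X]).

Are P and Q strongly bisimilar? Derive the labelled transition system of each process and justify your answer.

P's transition system — 4 states:
  m0 = rec X. c.a.b.b.X ⊢ ··c··> m1
  m1 = a.b.b.(rec X. c.a.b.b.X) ⊢ ··a··> m2
  m2 = b.b.(rec X. c.a.b.b.X) ⊢ ··b··> m3
  m3 = b.(rec X. c.a.b.b.X) ⊢ ··b··> m0
Q's transition system — 5 states:
  n0 = c.a.b.b.(rec X. c.a.b.b.X) ⊢ ··c··> n1
  n1 = a.b.b.(rec X. c.a.b.b.X) ⊢ ··a··> n2
  n2 = b.b.(rec X. c.a.b.b.X) ⊢ ··b··> n3
  n3 = b.(rec X. c.a.b.b.X) ⊢ ··b··> n4
  n4 = rec X. c.a.b.b.X ⊢ ··c··> n1
Bisimilarity quotient blocks:
  B0 = {m0, n0, n4}
  B1 = {m1, n1}
  B2 = {m2, n2}
  B3 = {m3, n3}
m0 ∈ B0, n0 ∈ B0 → same block

P ~ Q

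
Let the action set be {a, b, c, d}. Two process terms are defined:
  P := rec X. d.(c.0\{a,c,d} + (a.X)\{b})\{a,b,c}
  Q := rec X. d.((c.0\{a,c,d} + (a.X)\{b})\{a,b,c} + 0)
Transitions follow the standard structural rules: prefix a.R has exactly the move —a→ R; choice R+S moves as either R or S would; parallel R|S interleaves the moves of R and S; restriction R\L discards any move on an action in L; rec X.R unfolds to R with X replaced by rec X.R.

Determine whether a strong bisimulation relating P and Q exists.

P's transition system — 2 states:
  u0 = rec X. d.(c.0\{a,c,d} + (a.X)\{b})\{a,b,c} :: —d→ u1
  u1 = (c.0\{a,c,d} + (a.(rec X. d.(c.0\{a,c,d} + (a.X)\{b})\{a,b,c}))\{b})\{a,b,c} :: deadlocked
Q's transition system — 2 states:
  v0 = rec X. d.((c.0\{a,c,d} + (a.X)\{b})\{a,b,c} + 0) :: —d→ v1
  v1 = (c.0\{a,c,d} + (a.(rec X. d.((c.0\{a,c,d} + (a.X)\{b})\{a,b,c} + 0)))\{b})\{a,b,c} + 0 :: deadlocked
Bisimilarity quotient blocks:
  B0 = {u0, v0}
  B1 = {u1, v1}
u0 ∈ B0, v0 ∈ B0 → same block

YES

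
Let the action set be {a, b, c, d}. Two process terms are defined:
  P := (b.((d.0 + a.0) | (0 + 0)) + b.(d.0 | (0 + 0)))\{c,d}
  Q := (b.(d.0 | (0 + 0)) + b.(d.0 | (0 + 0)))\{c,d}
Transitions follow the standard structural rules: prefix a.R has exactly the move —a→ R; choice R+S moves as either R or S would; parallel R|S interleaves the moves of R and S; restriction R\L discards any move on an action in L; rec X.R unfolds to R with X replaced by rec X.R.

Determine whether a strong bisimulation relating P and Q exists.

not bisimilar

P's transition system — 4 states:
  u0 = (b.((d.0 + a.0) | (0 + 0)) + b.(d.0 | (0 + 0)))\{c,d} :: —b→ u1, —b→ u2
  u1 = ((d.0 + a.0) | (0 + 0))\{c,d} :: —a→ u3
  u2 = (d.0 | (0 + 0))\{c,d} :: (no moves)
  u3 = (0 | (0 + 0))\{c,d} :: (no moves)
Q's transition system — 2 states:
  v0 = (b.(d.0 | (0 + 0)) + b.(d.0 | (0 + 0)))\{c,d} :: —b→ v1
  v1 = (d.0 | (0 + 0))\{c,d} :: (no moves)
Coarsest stable partition (strong bisimilarity classes):
  B0 = {u0}
  B1 = {u2, u3, v1}
  B2 = {u1}
  B3 = {v0}
u0 ∈ B0, v0 ∈ B3 → different blocks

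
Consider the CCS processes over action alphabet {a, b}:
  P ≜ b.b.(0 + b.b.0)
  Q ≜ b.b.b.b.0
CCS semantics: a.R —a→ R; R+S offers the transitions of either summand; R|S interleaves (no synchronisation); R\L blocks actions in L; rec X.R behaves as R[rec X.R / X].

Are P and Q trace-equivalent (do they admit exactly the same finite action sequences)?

YES

P's transition system — 5 states:
  p0 = b.b.(0 + b.b.0) has moves ··b··> p1
  p1 = b.(0 + b.b.0) has moves ··b··> p2
  p2 = 0 + b.b.0 has moves ··b··> p3
  p3 = b.0 has moves ··b··> p4
  p4 = 0 has moves deadlocked
Q's transition system — 5 states:
  q0 = b.b.b.b.0 has moves ··b··> q1
  q1 = b.b.b.0 has moves ··b··> q2
  q2 = b.b.0 has moves ··b··> q3
  q3 = b.0 has moves ··b··> q4
  q4 = 0 has moves deadlocked
Partition-refinement fixed point:
  B0 = {p0, q0}
  B1 = {p1, q1}
  B2 = {p2, q2}
  B3 = {p3, q3}
  B4 = {p4, q4}
p0 ∈ B0, q0 ∈ B0 → same block
Bisimilar ⇒ trace-equivalent.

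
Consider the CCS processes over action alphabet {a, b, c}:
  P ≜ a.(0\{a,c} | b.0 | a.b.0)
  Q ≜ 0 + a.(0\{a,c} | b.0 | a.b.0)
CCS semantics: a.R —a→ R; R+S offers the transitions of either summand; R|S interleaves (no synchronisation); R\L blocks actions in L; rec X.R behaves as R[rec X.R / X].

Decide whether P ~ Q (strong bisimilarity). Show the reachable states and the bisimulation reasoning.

LTS(P): 7 reachable states
  m0 = a.(0\{a,c} | b.0 | a.b.0) ⊢ -a-> m1
  m1 = 0\{a,c} | b.0 | a.b.0 ⊢ -a-> m2, -b-> m3
  m2 = 0\{a,c} | b.0 | b.0 ⊢ -b-> m4, -b-> m5
  m3 = 0\{a,c} | 0 | a.b.0 ⊢ -a-> m4
  m4 = 0\{a,c} | 0 | b.0 ⊢ -b-> m6
  m5 = 0\{a,c} | b.0 | 0 ⊢ -b-> m6
  m6 = 0\{a,c} | 0 | 0 ⊢ stopped
LTS(Q): 7 reachable states
  n0 = 0 + a.(0\{a,c} | b.0 | a.b.0) ⊢ -a-> n1
  n1 = 0\{a,c} | b.0 | a.b.0 ⊢ -a-> n2, -b-> n3
  n2 = 0\{a,c} | b.0 | b.0 ⊢ -b-> n4, -b-> n5
  n3 = 0\{a,c} | 0 | a.b.0 ⊢ -a-> n4
  n4 = 0\{a,c} | 0 | b.0 ⊢ -b-> n6
  n5 = 0\{a,c} | b.0 | 0 ⊢ -b-> n6
  n6 = 0\{a,c} | 0 | 0 ⊢ stopped
Coarsest stable partition (strong bisimilarity classes):
  B0 = {m0, n0}
  B1 = {m1, n1}
  B2 = {m3, n3}
  B3 = {m4, m5, n4, n5}
  B4 = {m6, n6}
  B5 = {m2, n2}
m0 ∈ B0, n0 ∈ B0 → same block

P ~ Q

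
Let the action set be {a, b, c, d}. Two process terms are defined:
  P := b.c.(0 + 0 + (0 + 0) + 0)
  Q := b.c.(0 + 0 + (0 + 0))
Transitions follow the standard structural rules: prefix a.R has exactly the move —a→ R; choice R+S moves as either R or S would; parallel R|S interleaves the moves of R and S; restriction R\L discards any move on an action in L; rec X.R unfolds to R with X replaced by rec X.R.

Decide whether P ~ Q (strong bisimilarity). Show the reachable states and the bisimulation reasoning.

P's transition system — 3 states:
  u0 = b.c.(0 + 0 + (0 + 0) + 0) → -b-> u1
  u1 = c.(0 + 0 + (0 + 0) + 0) → -c-> u2
  u2 = 0 + 0 + (0 + 0) + 0 → (no moves)
Q's transition system — 3 states:
  v0 = b.c.(0 + 0 + (0 + 0)) → -b-> v1
  v1 = c.(0 + 0 + (0 + 0)) → -c-> v2
  v2 = 0 + 0 + (0 + 0) → (no moves)
Bisimilarity quotient blocks:
  B0 = {u0, v0}
  B1 = {u1, v1}
  B2 = {u2, v2}
u0 ∈ B0, v0 ∈ B0 → same block

YES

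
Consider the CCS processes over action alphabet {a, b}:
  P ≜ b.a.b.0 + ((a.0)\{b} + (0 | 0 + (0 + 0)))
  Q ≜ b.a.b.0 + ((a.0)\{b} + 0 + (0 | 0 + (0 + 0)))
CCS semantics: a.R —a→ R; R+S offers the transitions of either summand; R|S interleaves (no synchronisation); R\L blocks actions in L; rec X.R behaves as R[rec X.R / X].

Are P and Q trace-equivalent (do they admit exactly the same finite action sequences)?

P's transition system — 5 states:
  p0 = b.a.b.0 + ((a.0)\{b} + (0 | 0 + (0 + 0))) :: --a--▸ p1, --b--▸ p2
  p1 = 0\{b} :: ·
  p2 = a.b.0 :: --a--▸ p3
  p3 = b.0 :: --b--▸ p4
  p4 = 0 :: ·
Q's transition system — 5 states:
  q0 = b.a.b.0 + ((a.0)\{b} + 0 + (0 | 0 + (0 + 0))) :: --a--▸ q1, --b--▸ q2
  q1 = 0\{b} :: ·
  q2 = a.b.0 :: --a--▸ q3
  q3 = b.0 :: --b--▸ q4
  q4 = 0 :: ·
Partition-refinement fixed point:
  B0 = {p0, q0}
  B1 = {p1, p4, q1, q4}
  B2 = {p2, q2}
  B3 = {p3, q3}
p0 ∈ B0, q0 ∈ B0 → same block
Bisimilar ⇒ trace-equivalent.

YES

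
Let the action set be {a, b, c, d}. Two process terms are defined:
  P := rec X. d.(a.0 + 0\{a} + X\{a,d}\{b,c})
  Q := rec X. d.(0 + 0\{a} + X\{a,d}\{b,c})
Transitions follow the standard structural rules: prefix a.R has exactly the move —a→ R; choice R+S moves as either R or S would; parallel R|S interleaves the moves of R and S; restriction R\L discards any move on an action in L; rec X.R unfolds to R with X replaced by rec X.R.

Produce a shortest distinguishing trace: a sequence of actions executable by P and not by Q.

da

LTS(P): 3 reachable states
  u0 = rec X. d.(a.0 + 0\{a} + X\{a,d}\{b,c}) ⊢ —d→ u1
  u1 = a.0 + 0\{a} + (rec X. d.(a.0 + 0\{a} + X\{a,d}\{b,c}))\{a,d}\{b,c} ⊢ —a→ u2
  u2 = 0 ⊢ ∅
LTS(Q): 2 reachable states
  v0 = rec X. d.(0 + 0\{a} + X\{a,d}\{b,c}) ⊢ —d→ v1
  v1 = 0 + 0\{a} + (rec X. d.(0 + 0\{a} + X\{a,d}\{b,c}))\{a,d}\{b,c} ⊢ ∅
Executing da from P (initial set {u0}):
  [1] d ⇒ {u1}
  [2] a ⇒ {u2}
  — P admits the full trace.
Executing da from Q (initial set {v0}):
  [1] d ⇒ {v1}
  [2] a ⇒ no successor for Q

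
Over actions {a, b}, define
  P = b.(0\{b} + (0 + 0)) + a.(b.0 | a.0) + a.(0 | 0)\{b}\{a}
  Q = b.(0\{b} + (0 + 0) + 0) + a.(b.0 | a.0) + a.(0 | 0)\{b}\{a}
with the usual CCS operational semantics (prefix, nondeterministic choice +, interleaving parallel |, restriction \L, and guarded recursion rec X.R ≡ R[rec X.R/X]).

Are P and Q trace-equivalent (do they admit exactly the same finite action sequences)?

traces(P) = traces(Q)

P's transition system — 7 states:
  p0 = b.(0\{b} + (0 + 0)) + a.(b.0 | a.0) + a.(0 | 0)\{b}\{a} has moves =a=> p1, =a=> p2, =b=> p3
  p1 = (0 | 0)\{b}\{a} has moves deadlocked
  p2 = b.0 | a.0 has moves =a=> p4, =b=> p5
  p3 = 0\{b} + (0 + 0) has moves deadlocked
  p4 = b.0 | 0 has moves =b=> p6
  p5 = 0 | a.0 has moves =a=> p6
  p6 = 0 | 0 has moves deadlocked
Q's transition system — 7 states:
  q0 = b.(0\{b} + (0 + 0) + 0) + a.(b.0 | a.0) + a.(0 | 0)\{b}\{a} has moves =a=> q1, =a=> q2, =b=> q3
  q1 = (0 | 0)\{b}\{a} has moves deadlocked
  q2 = b.0 | a.0 has moves =a=> q4, =b=> q5
  q3 = 0\{b} + (0 + 0) + 0 has moves deadlocked
  q4 = b.0 | 0 has moves =b=> q6
  q5 = 0 | a.0 has moves =a=> q6
  q6 = 0 | 0 has moves deadlocked
Bisimilarity quotient blocks:
  B0 = {p0, q0}
  B1 = {p2, q2}
  B2 = {p5, q5}
  B3 = {p1, p3, p6, q1, q3, q6}
  B4 = {p4, q4}
p0 ∈ B0, q0 ∈ B0 → same block
Bisimilar ⇒ trace-equivalent.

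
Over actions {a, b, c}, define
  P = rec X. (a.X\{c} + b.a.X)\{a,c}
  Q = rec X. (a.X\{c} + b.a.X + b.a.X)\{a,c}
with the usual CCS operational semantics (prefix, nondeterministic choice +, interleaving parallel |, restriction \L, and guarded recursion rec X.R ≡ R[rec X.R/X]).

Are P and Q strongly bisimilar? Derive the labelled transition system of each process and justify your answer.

Reachable graph of P (2 states):
  s0 = rec X. (a.X\{c} + b.a.X)\{a,c} :: --b--▸ s1
  s1 = (a.(rec X. (a.X\{c} + b.a.X)\{a,c}))\{a,c} :: ·
Reachable graph of Q (2 states):
  t0 = rec X. (a.X\{c} + b.a.X + b.a.X)\{a,c} :: --b--▸ t1
  t1 = (a.(rec X. (a.X\{c} + b.a.X + b.a.X)\{a,c}))\{a,c} :: ·
Coarsest stable partition (strong bisimilarity classes):
  B0 = {s0, t0}
  B1 = {s1, t1}
s0 ∈ B0, t0 ∈ B0 → same block

YES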